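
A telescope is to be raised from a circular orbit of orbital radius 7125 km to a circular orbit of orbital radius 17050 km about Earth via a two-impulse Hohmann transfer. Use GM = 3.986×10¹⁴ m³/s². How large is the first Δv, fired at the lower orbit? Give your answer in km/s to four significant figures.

r₁ = 7125 km = 7.125×10⁶ m.
r₂ = 17050 km = 1.705×10⁷ m.
Transfer ellipse a_t = (r₁ + r₂)/2 = 1.209×10⁷ m.
At r₁: circular v_c1 = √(μ/r₁) = 7480 m/s; transfer-perigee v_p = √[μ(2/r₁ − 1/a_t)] = 8883 m/s.
Δv₁ = v_p − v_c1 = 1404 m/s.
= 1.404 km/s.

Δv ≈ 1.404 km/s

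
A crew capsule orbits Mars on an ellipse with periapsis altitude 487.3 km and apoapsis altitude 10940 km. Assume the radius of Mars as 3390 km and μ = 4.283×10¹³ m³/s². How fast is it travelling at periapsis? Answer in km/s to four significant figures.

r_p = 3390 + 487.3 = 3877.3 km = 3.8773×10⁶ m.
r_a = 3390 + 10940 = 14330 km = 1.4330×10⁷ m.
Semi-major axis a = (r_p + r_a)/2 = 9103.6 km = 9.104×10⁶ m.
Vis-viva: v² = μ(2/r − 1/a) = 4.283×10¹³ × (5.158×10⁻⁷ − 1.098×10⁻⁷) = 1.739×10⁷ m²/s².
v = 4170 m/s = 4.170 km/s.

v ≈ 4.170 km/s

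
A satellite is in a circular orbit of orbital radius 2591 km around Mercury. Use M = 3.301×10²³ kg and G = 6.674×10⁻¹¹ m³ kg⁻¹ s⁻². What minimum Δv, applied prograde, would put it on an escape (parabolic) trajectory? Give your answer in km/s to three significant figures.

μ = GM = 6.674×10⁻¹¹ × 3.301×10²³ = 2.203×10¹³ m³/s².
r = 2591 km = 2.591×10⁶ m.
Circular speed v_c = √(μ/r) = 2916 m/s.
Escape speed v_esc = √(2μ/r) = √2 × v_c = 4124 m/s.
Δv = v_esc − v_c = 1208 m/s = 1.208 km/s.

Δv ≈ 1.21 km/s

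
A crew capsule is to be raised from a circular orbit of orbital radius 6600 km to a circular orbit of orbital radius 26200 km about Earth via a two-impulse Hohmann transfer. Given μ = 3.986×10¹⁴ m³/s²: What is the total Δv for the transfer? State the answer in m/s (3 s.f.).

Δv_total ≈ 3480 m/s

r₁ = 6600 km = 6.600×10⁶ m.
r₂ = 26200 km = 2.620×10⁷ m.
Transfer ellipse a_t = (r₁ + r₂)/2 = 1.640×10⁷ m.
At r₁: circular v_c1 = √(μ/r₁) = 7771 m/s; transfer-perigee v_p = √[μ(2/r₁ − 1/a_t)] = 9823 m/s.
Δv₁ = v_p − v_c1 = 2051 m/s.
At r₂: circular v_c2 = √(μ/r₂) = 3900 m/s; transfer-apogee v_a = √[μ(2/r₂ − 1/a_t)] = 2474 m/s.
Δv₂ = v_c2 − v_a = 1426 m/s.
Total Δv = Δv₁ + Δv₂ = 3477 m/s.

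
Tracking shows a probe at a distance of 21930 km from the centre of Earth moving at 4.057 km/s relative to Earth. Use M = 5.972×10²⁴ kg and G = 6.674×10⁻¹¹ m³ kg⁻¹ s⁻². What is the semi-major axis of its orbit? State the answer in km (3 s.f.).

μ = GM = 6.674×10⁻¹¹ × 5.972×10²⁴ = 3.986×10¹⁴ m³/s².
r = 2.193×10⁷ m.
Specific orbital energy ε = v²/2 − μ/r = (4057)²/2 − 3.986×10¹⁴/2.193×10⁷ = -9.945×10⁶ J/kg.
Since ε = −μ/(2a), a = −μ/(2ε) = 2.004×10⁷ m = 20039 km.

a ≈ 20000 km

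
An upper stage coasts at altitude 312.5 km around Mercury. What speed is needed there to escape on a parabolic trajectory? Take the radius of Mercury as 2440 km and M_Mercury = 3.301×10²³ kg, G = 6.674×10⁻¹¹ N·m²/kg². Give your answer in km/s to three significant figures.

v_esc ≈ 4.00 km/s

μ = GM = 6.674×10⁻¹¹ × 3.301×10²³ = 2.203×10¹³ m³/s².
r = 2440 + 312.5 = 2752.5 km = 2.7525×10⁶ m.
Escape speed v_esc = √(2μ/r) = √(2 × 2.203×10¹³ / 2.752×10⁶) = √(1.601×10⁷) = 4001 m/s.
= 4.001 km/s.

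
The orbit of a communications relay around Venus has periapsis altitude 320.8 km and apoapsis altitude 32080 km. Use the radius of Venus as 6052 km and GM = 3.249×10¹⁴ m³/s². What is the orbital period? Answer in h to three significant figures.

r_p = 6052 + 320.8 = 6372.8 km = 6.3728×10⁶ m.
r_a = 6052 + 32080 = 38132 km = 3.8132×10⁷ m.
Semi-major axis a = (r_p + r_a)/2 = (6372.8 + 38132)/2 = 22252 km = 2.225×10⁷ m.
By Kepler's third law T = 2π√(a³/μ) = 2π × 5.824×10³ = 3.659×10⁴ s.
= 10.16 h.

T ≈ 10.2 h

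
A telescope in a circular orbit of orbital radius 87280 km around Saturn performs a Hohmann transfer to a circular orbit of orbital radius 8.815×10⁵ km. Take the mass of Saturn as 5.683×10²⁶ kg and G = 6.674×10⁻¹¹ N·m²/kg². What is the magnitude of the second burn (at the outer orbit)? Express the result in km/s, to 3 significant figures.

Δv ≈ 3.78 km/s

μ = GM = 6.674×10⁻¹¹ × 5.683×10²⁶ = 3.793×10¹⁶ m³/s².
r₁ = 87280 km = 8.728×10⁷ m.
r₂ = 8.815×10⁵ km = 8.815×10⁸ m.
Transfer ellipse a_t = (r₁ + r₂)/2 = 4.844×10⁸ m.
At r₁: circular v_c1 = √(μ/r₁) = 20850 m/s; transfer-perikrone v_p = √[μ(2/r₁ − 1/a_t)] = 28120 m/s.
At r₂: circular v_c2 = √(μ/r₂) = 6560 m/s; transfer-apokrone v_a = √[μ(2/r₂ − 1/a_t)] = 2784 m/s.
Δv₂ = v_c2 − v_a = 3775 m/s.
= 3.775 km/s.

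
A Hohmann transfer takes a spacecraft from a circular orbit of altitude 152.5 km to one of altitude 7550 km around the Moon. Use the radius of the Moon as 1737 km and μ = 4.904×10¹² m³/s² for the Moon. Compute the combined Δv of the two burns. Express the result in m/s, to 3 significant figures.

r₁ = 1737 + 152.5 = 1889.5 km = 1.8895×10⁶ m.
r₂ = 1737 + 7550 = 9287.0 km = 9.2870×10⁶ m.
Transfer ellipse a_t = (r₁ + r₂)/2 = 5.588×10⁶ m.
At r₁: circular v_c1 = √(μ/r₁) = 1611 m/s; transfer-perilune v_p = √[μ(2/r₁ − 1/a_t)] = 2077 m/s.
Δv₁ = v_p − v_c1 = 465.8 m/s.
At r₂: circular v_c2 = √(μ/r₂) = 726.7 m/s; transfer-apolune v_a = √[μ(2/r₂ − 1/a_t)] = 422.5 m/s.
Δv₂ = v_c2 − v_a = 304.1 m/s.
Total Δv = Δv₁ + Δv₂ = 769.9 m/s.

Δv_total ≈ 770 m/s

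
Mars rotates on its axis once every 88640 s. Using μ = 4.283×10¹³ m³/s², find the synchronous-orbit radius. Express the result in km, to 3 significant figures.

r_sync ≈ 20400 km

A synchronous orbit has period T, so by Kepler's third law a = (μT²/4π²)^(1/3).
μT²/4π² = 4.283×10¹³ × (8.864×10⁴)² / 39.48 = 8.524×10²¹ m³.
a = 2.043×10⁷ m = 20428 km.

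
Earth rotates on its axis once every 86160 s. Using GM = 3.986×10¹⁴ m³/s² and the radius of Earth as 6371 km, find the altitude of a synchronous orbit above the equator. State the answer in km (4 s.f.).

h_sync ≈ 35790 km

A synchronous orbit has period T, so by Kepler's third law a = (μT²/4π²)^(1/3).
μT²/4π² = 3.986×10¹⁴ × (8.616×10⁴)² / 39.48 = 7.495×10²² m³.
a = 4.216×10⁷ m = 42163 km.
Altitude h = a − R = 42163 − 6371 = 35792 km.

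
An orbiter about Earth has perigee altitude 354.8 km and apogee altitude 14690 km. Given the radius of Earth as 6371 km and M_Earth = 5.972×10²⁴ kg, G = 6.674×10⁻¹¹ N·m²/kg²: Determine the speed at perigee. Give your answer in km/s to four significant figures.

v ≈ 9.478 km/s

μ = GM = 6.674×10⁻¹¹ × 5.972×10²⁴ = 3.986×10¹⁴ m³/s².
r_p = 6371 + 354.8 = 6725.8 km = 6.7258×10⁶ m.
r_a = 6371 + 14690 = 21061 km = 2.1061×10⁷ m.
Semi-major axis a = (r_p + r_a)/2 = 13893 km = 1.389×10⁷ m.
Vis-viva: v² = μ(2/r − 1/a) = 3.986×10¹⁴ × (2.974×10⁻⁷ − 7.198×10⁻⁸) = 8.983×10⁷ m²/s².
v = 9478 m/s = 9.478 km/s.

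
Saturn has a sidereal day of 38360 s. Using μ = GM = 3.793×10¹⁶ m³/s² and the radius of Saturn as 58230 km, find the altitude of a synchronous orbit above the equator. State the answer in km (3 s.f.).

A synchronous orbit has period T, so by Kepler's third law a = (μT²/4π²)^(1/3).
μT²/4π² = 3.793×10¹⁶ × (3.836×10⁴)² / 39.48 = 1.414×10²⁴ m³.
a = 1.122×10⁸ m = 1.1223×10⁵ km.
Altitude h = a − R = 1.1223×10⁵ − 58230 = 54005 km.

h_sync ≈ 54000 km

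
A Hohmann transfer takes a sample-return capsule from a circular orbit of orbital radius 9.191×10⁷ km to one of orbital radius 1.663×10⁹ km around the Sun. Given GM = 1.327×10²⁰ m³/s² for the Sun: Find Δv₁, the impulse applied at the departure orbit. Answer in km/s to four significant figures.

r₁ = 9.191×10⁷ km = 9.191×10¹⁰ m.
r₂ = 1.663×10⁹ km = 1.663×10¹² m.
Transfer ellipse a_t = (r₁ + r₂)/2 = 8.775×10¹¹ m.
At r₁: circular v_c1 = √(μ/r₁) = 38000 m/s; transfer-perihelion v_p = √[μ(2/r₁ − 1/a_t)] = 52310 m/s.
Δv₁ = v_p − v_c1 = 14310 m/s.
= 14.31 km/s.

Δv ≈ 14.31 km/s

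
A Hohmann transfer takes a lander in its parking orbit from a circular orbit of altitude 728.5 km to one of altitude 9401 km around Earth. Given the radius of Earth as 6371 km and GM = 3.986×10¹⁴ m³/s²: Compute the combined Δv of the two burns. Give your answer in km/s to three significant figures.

r₁ = 6371 + 728.5 = 7099.5 km = 7.0995×10⁶ m.
r₂ = 6371 + 9401 = 15772 km = 1.5772×10⁷ m.
Transfer ellipse a_t = (r₁ + r₂)/2 = 1.144×10⁷ m.
At r₁: circular v_c1 = √(μ/r₁) = 7493 m/s; transfer-perigee v_p = √[μ(2/r₁ − 1/a_t)] = 8800 m/s.
Δv₁ = v_p − v_c1 = 1307 m/s.
At r₂: circular v_c2 = √(μ/r₂) = 5027 m/s; transfer-apogee v_a = √[μ(2/r₂ − 1/a_t)] = 3961 m/s.
Δv₂ = v_c2 − v_a = 1066 m/s.
Total Δv = Δv₁ + Δv₂ = 2373 m/s = 2.373 km/s.

Δv_total ≈ 2.37 km/s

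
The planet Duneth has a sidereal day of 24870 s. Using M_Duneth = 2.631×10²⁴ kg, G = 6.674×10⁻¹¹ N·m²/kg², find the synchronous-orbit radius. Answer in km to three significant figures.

μ = GM = 6.674×10⁻¹¹ × 2.631×10²⁴ = 1.756×10¹⁴ m³/s².
A synchronous orbit has period T, so by Kepler's third law a = (μT²/4π²)^(1/3).
μT²/4π² = 1.756×10¹⁴ × (2.487×10⁴)² / 39.48 = 2.751×10²¹ m³.
a = 1.401×10⁷ m = 14012 km.

r_sync ≈ 14000 km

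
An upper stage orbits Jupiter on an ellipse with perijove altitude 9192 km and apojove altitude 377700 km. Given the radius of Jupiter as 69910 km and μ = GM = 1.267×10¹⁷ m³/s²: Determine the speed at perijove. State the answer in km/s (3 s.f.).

v ≈ 52.2 km/s

r_p = 69910 + 9192 = 79102 km = 7.9102×10⁷ m.
r_a = 69910 + 377700 = 447610 km = 4.4761×10⁸ m.
Semi-major axis a = (r_p + r_a)/2 = 2.6336×10⁵ km = 2.634×10⁸ m.
Vis-viva: v² = μ(2/r − 1/a) = 1.267×10¹⁷ × (2.528×10⁻⁸ − 3.797×10⁻⁹) = 2.722×10⁹ m²/s².
v = 52180 m/s = 52.18 km/s.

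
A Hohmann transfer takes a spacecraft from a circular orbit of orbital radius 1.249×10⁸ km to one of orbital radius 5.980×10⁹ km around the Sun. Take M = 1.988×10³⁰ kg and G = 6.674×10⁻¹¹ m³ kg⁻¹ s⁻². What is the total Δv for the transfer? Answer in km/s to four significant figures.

Δv_total ≈ 16.78 km/s

μ = GM = 6.674×10⁻¹¹ × 1.988×10³⁰ = 1.327×10²⁰ m³/s².
r₁ = 1.249×10⁸ km = 1.249×10¹¹ m.
r₂ = 5.980×10⁹ km = 5.980×10¹² m.
Transfer ellipse a_t = (r₁ + r₂)/2 = 3.052×10¹² m.
At r₁: circular v_c1 = √(μ/r₁) = 32590 m/s; transfer-perihelion v_p = √[μ(2/r₁ − 1/a_t)] = 45620 m/s.
Δv₁ = v_p − v_c1 = 13030 m/s.
At r₂: circular v_c2 = √(μ/r₂) = 4710 m/s; transfer-aphelion v_a = √[μ(2/r₂ − 1/a_t)] = 952.8 m/s.
Δv₂ = v_c2 − v_a = 3758 m/s.
Total Δv = Δv₁ + Δv₂ = 16780 m/s = 16.78 km/s.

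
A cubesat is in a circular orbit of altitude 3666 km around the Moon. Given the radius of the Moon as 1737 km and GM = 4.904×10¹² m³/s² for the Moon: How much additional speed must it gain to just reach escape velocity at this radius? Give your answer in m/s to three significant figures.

r = 1737 + 3666 = 5403.0 km = 5.4030×10⁶ m.
Circular speed v_c = √(μ/r) = 952.7 m/s.
Escape speed v_esc = √(2μ/r) = √2 × v_c = 1347 m/s.
Δv = v_esc − v_c = 394.6 m/s.

Δv ≈ 395 m/s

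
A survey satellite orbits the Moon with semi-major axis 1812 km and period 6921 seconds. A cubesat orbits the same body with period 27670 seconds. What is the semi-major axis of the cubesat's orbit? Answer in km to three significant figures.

a₂ ≈ 4560 km

Kepler's third law: a³ ∝ T², so a₂ = a₁ (T₂/T₁)^(2/3).
T₂/T₁ = 3.998, (T₂/T₁)^(2/3) = 2.519.
a₂ = 1812 × 2.519 = 4564 km.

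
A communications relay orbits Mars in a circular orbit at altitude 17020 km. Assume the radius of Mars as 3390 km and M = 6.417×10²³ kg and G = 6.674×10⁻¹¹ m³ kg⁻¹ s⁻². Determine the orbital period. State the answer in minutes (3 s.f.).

μ = GM = 6.674×10⁻¹¹ × 6.417×10²³ = 4.283×10¹³ m³/s².
r = 3390 + 17020 = 20410 km = 2.0410×10⁷ m.
Kepler's third law: T = 2π√(r³/μ) = 2π√((2.041×10⁷)³ / 4.283×10¹³).
r³/μ = 1.985×10⁸ s², so T = 2π × 1.409×10⁴ = 8.853×10⁴ s.
Converting: 8.853×10⁴ s ÷ 60.00 = 1475 minutes.

T ≈ 1480 minutes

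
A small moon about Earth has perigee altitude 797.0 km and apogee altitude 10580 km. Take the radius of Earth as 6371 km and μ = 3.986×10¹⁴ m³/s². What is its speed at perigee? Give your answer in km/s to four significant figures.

v ≈ 8.841 km/s

r_p = 6371 + 797.0 = 7168.0 km = 7.1680×10⁶ m.
r_a = 6371 + 10580 = 16951 km = 1.6951×10⁷ m.
Semi-major axis a = (r_p + r_a)/2 = 12060 km = 1.206×10⁷ m.
Vis-viva: v² = μ(2/r − 1/a) = 3.986×10¹⁴ × (2.790×10⁻⁷ − 8.292×10⁻⁸) = 7.816×10⁷ m²/s².
v = 8841 m/s = 8.841 km/s.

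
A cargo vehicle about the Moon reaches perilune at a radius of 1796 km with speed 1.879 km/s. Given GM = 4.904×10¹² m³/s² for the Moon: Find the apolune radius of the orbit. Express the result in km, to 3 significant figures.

apolune radius ≈ 3280 km

r_p = 1.796×10⁶ m.
Specific energy ε = v²/2 − μ/r = -9.652×10⁵ J/kg, so a = −μ/(2ε) = 2.540×10⁶ m.
The apsides satisfy r_p + r_a = 2a, so the apolune radius is 2a − r_p = 3.285×10⁶ m = 3284.9 km.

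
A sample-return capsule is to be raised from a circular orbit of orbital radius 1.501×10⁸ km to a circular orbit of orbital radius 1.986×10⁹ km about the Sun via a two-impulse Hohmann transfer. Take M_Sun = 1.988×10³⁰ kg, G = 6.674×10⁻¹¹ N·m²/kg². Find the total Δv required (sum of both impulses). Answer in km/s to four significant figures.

Δv_total ≈ 15.92 km/s

μ = GM = 6.674×10⁻¹¹ × 1.988×10³⁰ = 1.327×10²⁰ m³/s².
r₁ = 1.501×10⁸ km = 1.501×10¹¹ m.
r₂ = 1.986×10⁹ km = 1.986×10¹² m.
Transfer ellipse a_t = (r₁ + r₂)/2 = 1.068×10¹² m.
At r₁: circular v_c1 = √(μ/r₁) = 29730 m/s; transfer-perihelion v_p = √[μ(2/r₁ − 1/a_t)] = 40540 m/s.
Δv₁ = v_p − v_c1 = 10810 m/s.
At r₂: circular v_c2 = √(μ/r₂) = 8174 m/s; transfer-aphelion v_a = √[μ(2/r₂ − 1/a_t)] = 3064 m/s.
Δv₂ = v_c2 − v_a = 5109 m/s.
Total Δv = Δv₁ + Δv₂ = 15920 m/s = 15.92 km/s.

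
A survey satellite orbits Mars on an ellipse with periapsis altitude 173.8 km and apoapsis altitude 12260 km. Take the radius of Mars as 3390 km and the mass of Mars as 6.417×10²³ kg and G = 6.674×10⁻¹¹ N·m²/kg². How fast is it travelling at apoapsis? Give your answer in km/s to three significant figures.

μ = GM = 6.674×10⁻¹¹ × 6.417×10²³ = 4.283×10¹³ m³/s².
r_p = 3390 + 173.8 = 3563.8 km = 3.5638×10⁶ m.
r_a = 3390 + 12260 = 15650 km = 1.5650×10⁷ m.
Semi-major axis a = (r_p + r_a)/2 = 9606.9 km = 9.607×10⁶ m.
Vis-viva: v² = μ(2/r − 1/a) = 4.283×10¹³ × (1.278×10⁻⁷ − 1.041×10⁻⁷) = 1.015×10⁶ m²/s².
v = 1008 m/s = 1.008 km/s.

v ≈ 1.01 km/s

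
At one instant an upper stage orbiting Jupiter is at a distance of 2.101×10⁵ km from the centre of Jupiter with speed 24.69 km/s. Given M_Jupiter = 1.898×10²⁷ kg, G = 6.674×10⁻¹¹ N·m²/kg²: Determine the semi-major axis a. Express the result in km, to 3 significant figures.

a ≈ 2.12×10⁵ km

μ = GM = 6.674×10⁻¹¹ × 1.898×10²⁷ = 1.267×10¹⁷ m³/s².
r = 2.101×10⁸ m.
Specific orbital energy ε = v²/2 − μ/r = (24690)²/2 − 1.267×10¹⁷/2.101×10⁸ = -2.981×10⁸ J/kg.
Since ε = −μ/(2a), a = −μ/(2ε) = 2.125×10⁸ m = 2.1245×10⁵ km.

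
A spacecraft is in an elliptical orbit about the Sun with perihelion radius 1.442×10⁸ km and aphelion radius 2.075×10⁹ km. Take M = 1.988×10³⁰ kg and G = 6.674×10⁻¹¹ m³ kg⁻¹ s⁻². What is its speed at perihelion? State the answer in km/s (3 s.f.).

μ = GM = 6.674×10⁻¹¹ × 1.988×10³⁰ = 1.327×10²⁰ m³/s².
Semi-major axis a = (r_p + r_a)/2 = 1.1096×10⁹ km = 1.110×10¹² m.
Vis-viva: v² = μ(2/r − 1/a) = 1.327×10²⁰ × (1.387×10⁻¹¹ − 9.012×10⁻¹³) = 1.721×10⁹ m²/s².
v = 41480 m/s = 41.48 km/s.

v ≈ 41.5 km/s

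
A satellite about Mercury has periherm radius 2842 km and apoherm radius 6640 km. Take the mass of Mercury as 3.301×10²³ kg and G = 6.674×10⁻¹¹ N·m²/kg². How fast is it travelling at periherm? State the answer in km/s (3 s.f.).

v ≈ 3.29 km/s

μ = GM = 6.674×10⁻¹¹ × 3.301×10²³ = 2.203×10¹³ m³/s².
Semi-major axis a = (r_p + r_a)/2 = 4741.0 km = 4.741×10⁶ m.
Vis-viva: v² = μ(2/r − 1/a) = 2.203×10¹³ × (7.037×10⁻⁷ − 2.109×10⁻⁷) = 1.086×10⁷ m²/s².
v = 3295 m/s = 3.295 km/s.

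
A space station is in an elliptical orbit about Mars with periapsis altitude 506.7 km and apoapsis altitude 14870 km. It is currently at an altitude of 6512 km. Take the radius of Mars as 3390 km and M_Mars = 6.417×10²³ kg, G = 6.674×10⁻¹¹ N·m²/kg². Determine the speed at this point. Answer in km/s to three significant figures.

μ = GM = 6.674×10⁻¹¹ × 6.417×10²³ = 4.283×10¹³ m³/s².
r_p = 3390 + 506.7 = 3896.7 km = 3.8967×10⁶ m.
r_a = 3390 + 14870 = 18260 km = 1.8260×10⁷ m.
r = 3390 + 6512 = 9902.0 km = 9.902×10⁶ m.
Semi-major axis a = (r_p + r_a)/2 = 11078 km = 1.108×10⁷ m.
Vis-viva: v² = μ(2/r − 1/a) = 4.283×10¹³ × (2.020×10⁻⁷ − 9.027×10⁻⁸) = 4.784×10⁶ m²/s².
v = 2187 m/s = 2.187 km/s.

v ≈ 2.19 km/s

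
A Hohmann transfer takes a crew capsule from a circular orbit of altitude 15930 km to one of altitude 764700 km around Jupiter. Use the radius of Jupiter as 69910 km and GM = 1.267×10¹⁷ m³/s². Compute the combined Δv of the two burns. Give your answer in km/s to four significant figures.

Δv_total ≈ 20.32 km/s

r₁ = 69910 + 15930 = 85840 km = 8.5840×10⁷ m.
r₂ = 69910 + 764700 = 834610 km = 8.3461×10⁸ m.
Transfer ellipse a_t = (r₁ + r₂)/2 = 4.602×10⁸ m.
At r₁: circular v_c1 = √(μ/r₁) = 38420 m/s; transfer-perijove v_p = √[μ(2/r₁ − 1/a_t)] = 51740 m/s.
Δv₁ = v_p − v_c1 = 13320 m/s.
At r₂: circular v_c2 = √(μ/r₂) = 12320 m/s; transfer-apojove v_a = √[μ(2/r₂ − 1/a_t)] = 5321 m/s.
Δv₂ = v_c2 − v_a = 7000 m/s.
Total Δv = Δv₁ + Δv₂ = 20320 m/s = 20.32 km/s.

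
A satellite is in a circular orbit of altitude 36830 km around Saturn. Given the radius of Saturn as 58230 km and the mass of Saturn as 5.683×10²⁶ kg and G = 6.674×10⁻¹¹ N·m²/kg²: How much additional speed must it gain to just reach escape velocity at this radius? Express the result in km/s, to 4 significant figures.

Δv ≈ 8.274 km/s

μ = GM = 6.674×10⁻¹¹ × 5.683×10²⁶ = 3.793×10¹⁶ m³/s².
r = 58230 + 36830 = 95060 km = 9.5060×10⁷ m.
Circular speed v_c = √(μ/r) = 19970 m/s.
Escape speed v_esc = √(2μ/r) = √2 × v_c = 28250 m/s.
Δv = v_esc − v_c = 8274 m/s = 8.274 km/s.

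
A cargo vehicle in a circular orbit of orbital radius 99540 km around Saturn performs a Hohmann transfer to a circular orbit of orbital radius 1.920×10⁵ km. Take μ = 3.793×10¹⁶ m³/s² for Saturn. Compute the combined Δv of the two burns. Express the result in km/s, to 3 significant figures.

Δv_total ≈ 5.32 km/s

r₁ = 99540 km = 9.954×10⁷ m.
r₂ = 1.920×10⁵ km = 1.920×10⁸ m.
Transfer ellipse a_t = (r₁ + r₂)/2 = 1.458×10⁸ m.
At r₁: circular v_c1 = √(μ/r₁) = 19520 m/s; transfer-perikrone v_p = √[μ(2/r₁ − 1/a_t)] = 22400 m/s.
Δv₁ = v_p − v_c1 = 2883 m/s.
At r₂: circular v_c2 = √(μ/r₂) = 14060 m/s; transfer-apokrone v_a = √[μ(2/r₂ − 1/a_t)] = 11610 m/s.
Δv₂ = v_c2 − v_a = 2441 m/s.
Total Δv = Δv₁ + Δv₂ = 5323 m/s = 5.323 km/s.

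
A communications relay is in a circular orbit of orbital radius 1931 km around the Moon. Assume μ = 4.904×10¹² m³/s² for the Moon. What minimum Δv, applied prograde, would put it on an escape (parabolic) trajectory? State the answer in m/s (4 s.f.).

r = 1931 km = 1.931×10⁶ m.
Circular speed v_c = √(μ/r) = 1594 m/s.
Escape speed v_esc = √(2μ/r) = √2 × v_c = 2254 m/s.
Δv = v_esc − v_c = 660.1 m/s.

Δv ≈ 660.1 m/s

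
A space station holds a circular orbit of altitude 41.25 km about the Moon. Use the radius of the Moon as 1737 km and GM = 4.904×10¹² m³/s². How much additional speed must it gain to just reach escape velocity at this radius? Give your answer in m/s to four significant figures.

Δv ≈ 687.9 m/s

r = 1737 + 41.25 = 1778.2 km = 1.7782×10⁶ m.
Circular speed v_c = √(μ/r) = 1661 m/s.
Escape speed v_esc = √(2μ/r) = √2 × v_c = 2349 m/s.
Δv = v_esc − v_c = 687.9 m/s.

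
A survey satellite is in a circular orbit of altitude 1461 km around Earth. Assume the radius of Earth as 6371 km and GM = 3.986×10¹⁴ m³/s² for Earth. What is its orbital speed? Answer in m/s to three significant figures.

v ≈ 7130 m/s

r = 6371 + 1461 = 7832.0 km = 7.8320×10⁶ m.
For a circular orbit v = √(μ/r) = √(3.986×10¹⁴ / 7.832×10⁶) = √(5.089×10⁷) = 7134 m/s.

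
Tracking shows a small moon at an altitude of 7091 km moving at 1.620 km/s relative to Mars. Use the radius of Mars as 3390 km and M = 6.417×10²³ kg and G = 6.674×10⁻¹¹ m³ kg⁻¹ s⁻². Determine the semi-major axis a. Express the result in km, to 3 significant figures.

μ = GM = 6.674×10⁻¹¹ × 6.417×10²³ = 4.283×10¹³ m³/s².
r = 3390 + 7091 = 10481 km = 1.048×10⁷ m.
Vis-viva rearranged: 1/a = 2/r − v²/μ = 1.908×10⁻⁷ − 6.128×10⁻⁸ = 1.295×10⁻⁷ m⁻¹.
a = 7.719×10⁶ m = 7719.5 km.

a ≈ 7720 km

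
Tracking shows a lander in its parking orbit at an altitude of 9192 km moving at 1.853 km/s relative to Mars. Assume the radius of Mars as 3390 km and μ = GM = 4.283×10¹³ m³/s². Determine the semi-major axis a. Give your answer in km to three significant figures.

r = 3390 + 9192 = 12582 km = 1.258×10⁷ m.
Specific orbital energy ε = v²/2 − μ/r = (1853)²/2 − 4.283×10¹³/1.258×10⁷ = -1.687×10⁶ J/kg.
Since ε = −μ/(2a), a = −μ/(2ε) = 1.269×10⁷ m = 12692 km.

a ≈ 12700 km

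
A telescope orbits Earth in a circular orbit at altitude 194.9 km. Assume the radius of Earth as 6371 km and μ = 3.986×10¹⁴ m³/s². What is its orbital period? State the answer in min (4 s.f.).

r = 6371 + 194.9 = 6565.9 km = 6.5659×10⁶ m.
Kepler's third law: T = 2π√(r³/μ) = 2π√((6.566×10⁶)³ / 3.986×10¹⁴).
r³/μ = 7.101×10⁵ s², so T = 2π × 8.427×10² = 5.295×10³ s.
Converting: 5.295×10³ s ÷ 60.00 = 88.25 min.

T ≈ 88.25 min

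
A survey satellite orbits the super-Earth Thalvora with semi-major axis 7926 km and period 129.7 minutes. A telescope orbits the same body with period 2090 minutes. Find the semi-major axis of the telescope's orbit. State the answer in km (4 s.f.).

Kepler's third law: a³ ∝ T², so a₂ = a₁ (T₂/T₁)^(2/3).
T₂/T₁ = 16.11, (T₂/T₁)^(2/3) = 6.380.
a₂ = 7926 × 6.380 = 50570 km.

a₂ ≈ 50570 km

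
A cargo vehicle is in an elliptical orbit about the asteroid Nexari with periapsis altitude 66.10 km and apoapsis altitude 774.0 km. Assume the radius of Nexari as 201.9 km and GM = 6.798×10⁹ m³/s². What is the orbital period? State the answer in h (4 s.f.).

r_p = 201.9 + 66.10 = 268.00 km = 2.6800×10⁵ m.
r_a = 201.9 + 774.0 = 975.90 km = 9.7590×10⁵ m.
Semi-major axis a = (r_p + r_a)/2 = (268.00 + 975.90)/2 = 621.95 km = 6.220×10⁵ m.
By Kepler's third law T = 2π√(a³/μ) = 2π × 5.949×10³ = 3.738×10⁴ s.
= 10.38 h.

T ≈ 10.38 h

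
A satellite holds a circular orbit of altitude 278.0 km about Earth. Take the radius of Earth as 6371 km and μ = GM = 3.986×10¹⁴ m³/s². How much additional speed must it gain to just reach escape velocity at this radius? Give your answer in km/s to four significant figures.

Δv ≈ 3.207 km/s

r = 6371 + 278.0 = 6649.0 km = 6.6490×10⁶ m.
Circular speed v_c = √(μ/r) = 7743 m/s.
Escape speed v_esc = √(2μ/r) = √2 × v_c = 10950 m/s.
Δv = v_esc − v_c = 3207 m/s = 3.207 km/s.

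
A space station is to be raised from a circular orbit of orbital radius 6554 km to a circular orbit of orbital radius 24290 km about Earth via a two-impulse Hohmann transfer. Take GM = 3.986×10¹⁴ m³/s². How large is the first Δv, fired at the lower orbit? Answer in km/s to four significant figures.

r₁ = 6554 km = 6.554×10⁶ m.
r₂ = 24290 km = 2.429×10⁷ m.
Transfer ellipse a_t = (r₁ + r₂)/2 = 1.542×10⁷ m.
At r₁: circular v_c1 = √(μ/r₁) = 7799 m/s; transfer-perigee v_p = √[μ(2/r₁ − 1/a_t)] = 9787 m/s.
Δv₁ = v_p − v_c1 = 1989 m/s.
= 1.989 km/s.

Δv ≈ 1.989 km/s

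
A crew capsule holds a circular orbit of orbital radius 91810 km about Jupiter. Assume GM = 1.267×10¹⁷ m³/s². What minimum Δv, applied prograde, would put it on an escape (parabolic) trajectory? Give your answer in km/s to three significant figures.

Δv ≈ 15.4 km/s

r = 91810 km = 9.181×10⁷ m.
Circular speed v_c = √(μ/r) = 37150 m/s.
Escape speed v_esc = √(2μ/r) = √2 × v_c = 52540 m/s.
Δv = v_esc − v_c = 15390 m/s = 15.39 km/s.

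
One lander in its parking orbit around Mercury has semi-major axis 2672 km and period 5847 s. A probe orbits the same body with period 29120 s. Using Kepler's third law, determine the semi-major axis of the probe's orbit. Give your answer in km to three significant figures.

Kepler's third law: a³ ∝ T², so a₂ = a₁ (T₂/T₁)^(2/3).
T₂/T₁ = 4.980, (T₂/T₁)^(2/3) = 2.916.
a₂ = 2672 × 2.916 = 7792 km.

a₂ ≈ 7790 km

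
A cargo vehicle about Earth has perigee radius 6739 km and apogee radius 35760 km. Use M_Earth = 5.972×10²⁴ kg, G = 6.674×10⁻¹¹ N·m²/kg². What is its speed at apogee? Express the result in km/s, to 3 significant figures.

μ = GM = 6.674×10⁻¹¹ × 5.972×10²⁴ = 3.986×10¹⁴ m³/s².
Semi-major axis a = (r_p + r_a)/2 = 21250 km = 2.125×10⁷ m.
Vis-viva: v² = μ(2/r − 1/a) = 3.986×10¹⁴ × (5.593×10⁻⁸ − 4.706×10⁻⁸) = 3.535×10⁶ m²/s².
v = 1880 m/s = 1.880 km/s.

v ≈ 1.88 km/s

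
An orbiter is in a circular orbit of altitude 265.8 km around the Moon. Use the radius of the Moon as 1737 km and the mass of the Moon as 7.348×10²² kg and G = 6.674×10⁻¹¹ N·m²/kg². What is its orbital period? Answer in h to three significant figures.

μ = GM = 6.674×10⁻¹¹ × 7.348×10²² = 4.904×10¹² m³/s².
r = 1737 + 265.8 = 2002.8 km = 2.0028×10⁶ m.
Kepler's third law: T = 2π√(r³/μ) = 2π√((2.003×10⁶)³ / 4.904×10¹²).
r³/μ = 1.638×10⁶ s², so T = 2π × 1.280×10³ = 8.042×10³ s.
Converting: 8.042×10³ s ÷ 3600 = 2.234 h.

T ≈ 2.23 h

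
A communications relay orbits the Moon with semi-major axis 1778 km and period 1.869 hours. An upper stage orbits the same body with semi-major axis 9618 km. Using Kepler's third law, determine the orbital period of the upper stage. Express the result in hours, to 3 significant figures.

T₂ ≈ 23.5 hours

Kepler's third law: T² ∝ a³, so T₂ = T₁ (a₂/a₁)^(3/2).
a₂/a₁ = 5.409, (a₂/a₁)^(3/2) = 12.58.
T₂ = 1.869 × 12.58 = 23.51 hours.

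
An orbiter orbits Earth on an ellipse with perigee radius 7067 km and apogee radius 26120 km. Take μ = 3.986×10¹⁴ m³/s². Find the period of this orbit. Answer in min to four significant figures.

T ≈ 354.5 min

Semi-major axis a = (r_p + r_a)/2 = (7067.0 + 26120)/2 = 16594 km = 1.659×10⁷ m.
By Kepler's third law T = 2π√(a³/μ) = 2π × 3.386×10³ = 2.127×10⁴ s.
= 354.5 min.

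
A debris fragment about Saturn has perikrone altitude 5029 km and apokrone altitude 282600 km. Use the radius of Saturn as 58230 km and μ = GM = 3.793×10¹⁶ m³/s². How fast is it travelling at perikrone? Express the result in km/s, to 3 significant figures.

v ≈ 31.8 km/s

r_p = 58230 + 5029 = 63259 km = 6.3259×10⁷ m.
r_a = 58230 + 282600 = 340830 km = 3.4083×10⁸ m.
Semi-major axis a = (r_p + r_a)/2 = 2.0204×10⁵ km = 2.020×10⁸ m.
Vis-viva: v² = μ(2/r − 1/a) = 3.793×10¹⁶ × (3.162×10⁻⁸ − 4.949×10⁻⁹) = 1.011×10⁹ m²/s².
v = 31800 m/s = 31.80 km/s.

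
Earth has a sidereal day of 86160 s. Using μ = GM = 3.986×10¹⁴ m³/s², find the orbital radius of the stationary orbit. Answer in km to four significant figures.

r_sync ≈ 42160 km

A synchronous orbit has period T, so by Kepler's third law a = (μT²/4π²)^(1/3).
μT²/4π² = 3.986×10¹⁴ × (8.616×10⁴)² / 39.48 = 7.495×10²² m³.
a = 4.216×10⁷ m = 42163 km.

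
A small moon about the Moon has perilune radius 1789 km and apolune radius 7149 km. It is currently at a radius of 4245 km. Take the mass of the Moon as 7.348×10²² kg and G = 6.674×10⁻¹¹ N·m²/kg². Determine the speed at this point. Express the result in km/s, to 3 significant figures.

v ≈ 1.10 km/s

μ = GM = 6.674×10⁻¹¹ × 7.348×10²² = 4.904×10¹² m³/s².
Semi-major axis a = (r_p + r_a)/2 = 4469.0 km = 4.469×10⁶ m.
Vis-viva: v² = μ(2/r − 1/a) = 4.904×10¹² × (4.711×10⁻⁷ − 2.238×10⁻⁷) = 1.213×10⁶ m²/s².
v = 1101 m/s = 1.101 km/s.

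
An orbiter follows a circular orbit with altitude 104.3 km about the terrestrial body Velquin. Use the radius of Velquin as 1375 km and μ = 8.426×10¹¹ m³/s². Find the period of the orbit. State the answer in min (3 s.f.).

T ≈ 205 min

r = 1375 + 104.3 = 1479.3 km = 1.4793×10⁶ m.
Kepler's third law: T = 2π√(r³/μ) = 2π√((1.479×10⁶)³ / 8.426×10¹¹).
r³/μ = 3.842×10⁶ s², so T = 2π × 1.960×10³ = 1.232×10⁴ s.
Converting: 1.232×10⁴ s ÷ 60.00 = 205.3 min.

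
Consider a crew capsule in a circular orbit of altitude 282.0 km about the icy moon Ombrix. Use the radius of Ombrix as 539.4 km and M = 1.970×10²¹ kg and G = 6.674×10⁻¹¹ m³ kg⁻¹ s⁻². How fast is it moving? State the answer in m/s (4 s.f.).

v ≈ 400.1 m/s

μ = GM = 6.674×10⁻¹¹ × 1.970×10²¹ = 1.315×10¹¹ m³/s².
r = 539.4 + 282.0 = 821.40 km = 8.2140×10⁵ m.
For a circular orbit v = √(μ/r) = √(1.315×10¹¹ / 8.214×10⁵) = √(1.601×10⁵) = 400.1 m/s.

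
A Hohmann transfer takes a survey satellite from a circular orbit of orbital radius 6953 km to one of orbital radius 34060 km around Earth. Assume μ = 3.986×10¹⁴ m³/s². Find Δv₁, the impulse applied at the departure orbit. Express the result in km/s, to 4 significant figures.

Δv ≈ 2.186 km/s

r₁ = 6953 km = 6.953×10⁶ m.
r₂ = 34060 km = 3.406×10⁷ m.
Transfer ellipse a_t = (r₁ + r₂)/2 = 2.051×10⁷ m.
At r₁: circular v_c1 = √(μ/r₁) = 7572 m/s; transfer-perigee v_p = √[μ(2/r₁ − 1/a_t)] = 9758 m/s.
Δv₁ = v_p − v_c1 = 2186 m/s.
= 2.186 km/s.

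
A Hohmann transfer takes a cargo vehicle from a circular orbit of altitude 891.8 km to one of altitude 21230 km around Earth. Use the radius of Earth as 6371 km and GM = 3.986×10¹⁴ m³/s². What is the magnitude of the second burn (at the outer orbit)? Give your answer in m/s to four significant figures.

Δv ≈ 1347 m/s

r₁ = 6371 + 891.8 = 7262.8 km = 7.2628×10⁶ m.
r₂ = 6371 + 21230 = 27601 km = 2.7601×10⁷ m.
Transfer ellipse a_t = (r₁ + r₂)/2 = 1.743×10⁷ m.
At r₁: circular v_c1 = √(μ/r₁) = 7408 m/s; transfer-perigee v_p = √[μ(2/r₁ − 1/a_t)] = 9322 m/s.
At r₂: circular v_c2 = √(μ/r₂) = 3800 m/s; transfer-apogee v_a = √[μ(2/r₂ − 1/a_t)] = 2453 m/s.
Δv₂ = v_c2 − v_a = 1347 m/s.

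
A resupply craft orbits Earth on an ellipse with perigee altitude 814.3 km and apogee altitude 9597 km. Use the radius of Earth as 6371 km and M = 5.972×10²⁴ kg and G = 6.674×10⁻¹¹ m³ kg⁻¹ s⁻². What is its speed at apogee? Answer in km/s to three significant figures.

v ≈ 3.94 km/s

μ = GM = 6.674×10⁻¹¹ × 5.972×10²⁴ = 3.986×10¹⁴ m³/s².
r_p = 6371 + 814.3 = 7185.3 km = 7.1853×10⁶ m.
r_a = 6371 + 9597 = 15968 km = 1.5968×10⁷ m.
Semi-major axis a = (r_p + r_a)/2 = 11577 km = 1.158×10⁷ m.
Vis-viva: v² = μ(2/r − 1/a) = 3.986×10¹⁴ × (1.253×10⁻⁷ − 8.638×10⁻⁸) = 1.549×10⁷ m²/s².
v = 3936 m/s = 3.936 km/s.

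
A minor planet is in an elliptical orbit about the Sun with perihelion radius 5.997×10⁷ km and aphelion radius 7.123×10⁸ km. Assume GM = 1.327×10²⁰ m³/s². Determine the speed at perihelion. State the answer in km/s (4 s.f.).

v ≈ 63.89 km/s

Semi-major axis a = (r_p + r_a)/2 = 3.8614×10⁸ km = 3.861×10¹¹ m.
Vis-viva: v² = μ(2/r − 1/a) = 1.327×10²⁰ × (3.335×10⁻¹¹ − 2.590×10⁻¹²) = 4.082×10⁹ m²/s².
v = 63890 m/s = 63.89 km/s.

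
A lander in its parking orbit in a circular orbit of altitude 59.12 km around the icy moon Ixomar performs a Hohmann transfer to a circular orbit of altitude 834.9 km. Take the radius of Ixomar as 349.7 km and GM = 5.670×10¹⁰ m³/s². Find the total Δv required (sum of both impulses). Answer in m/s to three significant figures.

r₁ = 349.7 + 59.12 = 408.82 km = 4.0882×10⁵ m.
r₂ = 349.7 + 834.9 = 1184.6 km = 1.1846×10⁶ m.
Transfer ellipse a_t = (r₁ + r₂)/2 = 7.967×10⁵ m.
At r₁: circular v_c1 = √(μ/r₁) = 372.4 m/s; transfer-periapsis v_p = √[μ(2/r₁ − 1/a_t)] = 454.1 m/s.
Δv₁ = v_p − v_c1 = 81.70 m/s.
At r₂: circular v_c2 = √(μ/r₂) = 218.8 m/s; transfer-apoapsis v_a = √[μ(2/r₂ − 1/a_t)] = 156.7 m/s.
Δv₂ = v_c2 − v_a = 62.06 m/s.
Total Δv = Δv₁ + Δv₂ = 143.8 m/s.

Δv_total ≈ 144 m/s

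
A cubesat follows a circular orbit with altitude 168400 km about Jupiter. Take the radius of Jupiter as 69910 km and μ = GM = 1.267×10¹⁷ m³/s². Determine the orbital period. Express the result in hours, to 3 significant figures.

r = 69910 + 168400 = 238310 km = 2.3831×10⁸ m.
Kepler's third law: T = 2π√(r³/μ) = 2π√((2.383×10⁸)³ / 1.267×10¹⁷).
r³/μ = 1.068×10⁸ s², so T = 2π × 1.034×10⁴ = 6.494×10⁴ s.
Converting: 6.494×10⁴ s ÷ 3600 = 18.04 hours.

T ≈ 18.0 hours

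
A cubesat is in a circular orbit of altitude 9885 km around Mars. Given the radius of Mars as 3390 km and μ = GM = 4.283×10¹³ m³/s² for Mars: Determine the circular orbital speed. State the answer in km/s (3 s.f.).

v ≈ 1.80 km/s

r = 3390 + 9885 = 13275 km = 1.3275×10⁷ m.
For a circular orbit v = √(μ/r) = √(4.283×10¹³ / 1.328×10⁷) = √(3.226×10⁶) = 1796 m/s.
That is 1.796 km/s.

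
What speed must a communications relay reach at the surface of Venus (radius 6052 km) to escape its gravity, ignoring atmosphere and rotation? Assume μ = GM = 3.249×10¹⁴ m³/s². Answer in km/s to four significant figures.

r = R = 6.052×10⁶ m.
Escape speed v_esc = √(2μ/r) = √(2 × 3.249×10¹⁴ / 6.052×10⁶) = √(1.074×10⁸) = 10360 m/s.
= 10.36 km/s.

v_esc ≈ 10.36 km/s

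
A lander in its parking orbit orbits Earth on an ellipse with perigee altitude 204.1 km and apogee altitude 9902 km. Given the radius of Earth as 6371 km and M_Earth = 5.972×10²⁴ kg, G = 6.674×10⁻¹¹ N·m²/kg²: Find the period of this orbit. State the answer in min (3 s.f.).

T ≈ 203 min

μ = GM = 6.674×10⁻¹¹ × 5.972×10²⁴ = 3.986×10¹⁴ m³/s².
r_p = 6371 + 204.1 = 6575.1 km = 6.5751×10⁶ m.
r_a = 6371 + 9902 = 16273 km = 1.6273×10⁷ m.
Semi-major axis a = (r_p + r_a)/2 = (6575.1 + 16273)/2 = 11424 km = 1.142×10⁷ m.
By Kepler's third law T = 2π√(a³/μ) = 2π × 1.934×10³ = 1.215×10⁴ s.
= 202.5 min.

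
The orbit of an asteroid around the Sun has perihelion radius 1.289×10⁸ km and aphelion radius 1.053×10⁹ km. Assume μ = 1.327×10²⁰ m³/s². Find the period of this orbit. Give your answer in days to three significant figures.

T ≈ 2870 days

Semi-major axis a = (r_p + r_a)/2 = (1.2890×10⁸ + 1.0530×10⁹)/2 = 5.9095×10⁸ km = 5.910×10¹¹ m.
By Kepler's third law T = 2π√(a³/μ) = 2π × 3.944×10⁷ = 2.478×10⁸ s.
= 2868 days.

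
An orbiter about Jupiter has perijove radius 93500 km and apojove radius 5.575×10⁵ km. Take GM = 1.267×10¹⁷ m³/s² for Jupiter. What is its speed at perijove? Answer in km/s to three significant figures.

v ≈ 48.2 km/s

Semi-major axis a = (r_p + r_a)/2 = 3.2550×10⁵ km = 3.255×10⁸ m.
Vis-viva: v² = μ(2/r − 1/a) = 1.267×10¹⁷ × (2.139×10⁻⁸ − 3.072×10⁻⁹) = 2.321×10⁹ m²/s².
v = 48180 m/s = 48.18 km/s.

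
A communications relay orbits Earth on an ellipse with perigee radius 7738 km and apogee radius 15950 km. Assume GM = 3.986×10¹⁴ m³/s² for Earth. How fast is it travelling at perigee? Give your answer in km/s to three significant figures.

v ≈ 8.33 km/s

Semi-major axis a = (r_p + r_a)/2 = 11844 km = 1.184×10⁷ m.
Vis-viva: v² = μ(2/r − 1/a) = 3.986×10¹⁴ × (2.585×10⁻⁷ − 8.443×10⁻⁸) = 6.937×10⁷ m²/s².
v = 8329 m/s = 8.329 km/s.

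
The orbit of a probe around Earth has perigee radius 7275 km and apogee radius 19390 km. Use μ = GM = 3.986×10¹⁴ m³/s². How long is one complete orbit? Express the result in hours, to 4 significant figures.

T ≈ 4.256 hours

Semi-major axis a = (r_p + r_a)/2 = (7275.0 + 19390)/2 = 13332 km = 1.333×10⁷ m.
By Kepler's third law T = 2π√(a³/μ) = 2π × 2.438×10³ = 1.532×10⁴ s.
= 4.256 hours.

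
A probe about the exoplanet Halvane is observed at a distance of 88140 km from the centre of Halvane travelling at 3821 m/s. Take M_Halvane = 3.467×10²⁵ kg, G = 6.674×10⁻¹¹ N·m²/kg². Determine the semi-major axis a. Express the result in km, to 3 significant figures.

μ = GM = 6.674×10⁻¹¹ × 3.467×10²⁵ = 2.314×10¹⁵ m³/s².
r = 8.814×10⁷ m.
Specific orbital energy ε = v²/2 − μ/r = (3821)²/2 − 2.314×10¹⁵/8.814×10⁷ = -1.895×10⁷ J/kg.
Since ε = −μ/(2a), a = −μ/(2ε) = 6.104×10⁷ m = 61045 km.

a ≈ 61000 km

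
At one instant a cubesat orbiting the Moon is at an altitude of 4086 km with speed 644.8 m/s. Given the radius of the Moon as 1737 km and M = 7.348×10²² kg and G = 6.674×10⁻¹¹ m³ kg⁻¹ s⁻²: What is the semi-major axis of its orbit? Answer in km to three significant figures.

μ = GM = 6.674×10⁻¹¹ × 7.348×10²² = 4.904×10¹² m³/s².
r = 1737 + 4086 = 5823.0 km = 5.823×10⁶ m.
Vis-viva rearranged: 1/a = 2/r − v²/μ = 3.435×10⁻⁷ − 8.478×10⁻⁸ = 2.587×10⁻⁷ m⁻¹.
a = 3.866×10⁶ m = 3865.7 km.

a ≈ 3870 km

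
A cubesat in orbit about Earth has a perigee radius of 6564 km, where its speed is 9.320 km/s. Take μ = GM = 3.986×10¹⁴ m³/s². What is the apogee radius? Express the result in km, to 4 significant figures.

apogee radius ≈ 16480 km

r_p = 6.564×10⁶ m.
Specific energy ε = v²/2 − μ/r = -1.729×10⁷ J/kg, so a = −μ/(2ε) = 1.152×10⁷ m.
The apsides satisfy r_p + r_a = 2a, so the apogee radius is 2a − r_p = 1.648×10⁷ m = 16484 km.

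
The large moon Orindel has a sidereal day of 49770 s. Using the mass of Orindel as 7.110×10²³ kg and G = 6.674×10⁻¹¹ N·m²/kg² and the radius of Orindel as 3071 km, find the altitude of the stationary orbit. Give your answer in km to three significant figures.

μ = GM = 6.674×10⁻¹¹ × 7.110×10²³ = 4.745×10¹³ m³/s².
A synchronous orbit has period T, so by Kepler's third law a = (μT²/4π²)^(1/3).
μT²/4π² = 4.745×10¹³ × (4.977×10⁴)² / 39.48 = 2.977×10²¹ m³.
a = 1.439×10⁷ m = 14386 km.
Altitude h = a − R = 14386 − 3071 = 11315 km.

h_sync ≈ 11300 km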